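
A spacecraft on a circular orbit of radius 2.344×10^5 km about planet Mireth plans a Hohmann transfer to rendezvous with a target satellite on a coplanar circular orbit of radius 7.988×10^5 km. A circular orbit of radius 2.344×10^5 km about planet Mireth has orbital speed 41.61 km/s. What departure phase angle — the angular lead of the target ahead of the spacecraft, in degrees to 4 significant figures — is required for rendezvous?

φ = 86.38°

From the circular-orbit relation v² = μ/r at r = 2.344×10^5 km: μ = v²r = (41.61)² × 2.344×10^5 = 4.05838×10^8 km³/s².
Semi-major axis of the transfer orbit: a_t = (2.344×10^5 + 7.988×10^5)/2 = 5.166×10^5 km.
The half-period of the transfer ellipse is t = π√(a_t³/μ) = 57900 s.
Target angular speed ω₂ = √(μ/r₂³) = 2.822×10^-5 rad/s.
Angle swept by the target during transfer: ω₂·t = 1.634 rad = 93.62°.
Arrival is 180° from departure on the ellipse, so φ = 180° − 93.62° = 86.38°.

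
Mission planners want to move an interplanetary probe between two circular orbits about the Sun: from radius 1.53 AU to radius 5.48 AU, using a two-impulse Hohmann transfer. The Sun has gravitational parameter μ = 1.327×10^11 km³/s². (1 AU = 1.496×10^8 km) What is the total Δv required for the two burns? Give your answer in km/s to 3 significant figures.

Δv = 10.3 km/s

In km: r₁ = 1.53 × 1.496×10^8 = 2.28888×10^8 km; r₂ = 5.48 × 1.496×10^8 = 8.19808×10^8 km.
Transfer-ellipse semi-major axis a_t = (r₁ + r₂)/2 = (2.28888×10^8 + 8.19808×10^8)/2 = 5.24348×10^8 km.
Circular speed at r₁: v₁ = √(μ/r₁) = √(1.327×10^11/2.28888×10^8) = 24.078 km/s.
On the transfer ellipse at r₁, vis-viva equation gives v_p = √[μ(2/r₁ − 1/a_t)] = 30.107 km/s.
First burn Δv₁ = |v_p − v₁| = 6.029 km/s.
Circular speed at r₂: v₂ = √(μ/r₂) = 12.723 km/s.
Transfer-orbit speed at r₂: v_a = √[μ(2/r₂ − 1/a_t)] = 8.4058 km/s.
Second burn Δv₂ = |v₂ − v_a| = 4.317 km/s.
Total Δv = Δv₁ + Δv₂ = 10.35 km/s.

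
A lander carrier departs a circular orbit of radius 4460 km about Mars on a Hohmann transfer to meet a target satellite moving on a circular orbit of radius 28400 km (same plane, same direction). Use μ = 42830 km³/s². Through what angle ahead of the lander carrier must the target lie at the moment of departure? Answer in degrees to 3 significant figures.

φ = 101°

Semi-major axis of the transfer orbit: a_t = (4460 + 28400)/2 = 16430 km.
Transfer time t = π√(a_t³/μ) = 31970 s.
Target angular speed ω₂ = √(μ/r₂³) = 4.324×10^-5 rad/s.
Angle swept by the target during transfer: ω₂·t = 1.38238 rad = 79.20°.
The lander carrier traverses 180° on the transfer ellipse, so the target must lead by 180° − 79.20° = 101°.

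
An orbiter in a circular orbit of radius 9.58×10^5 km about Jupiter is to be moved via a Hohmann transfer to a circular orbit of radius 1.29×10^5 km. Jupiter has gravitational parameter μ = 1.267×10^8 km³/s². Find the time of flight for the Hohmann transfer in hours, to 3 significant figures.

t = 31.1 hours

The Hohmann ellipse has a_t = (r₁ + r₂)/2 = 5.435×10^5 km.
Half the transfer-orbit period gives t = π√(a_t³/μ) = 1.118×10^5 s.
Converting: 1.118×10^5 s ÷ 3600 s/hour = 31.1 hours.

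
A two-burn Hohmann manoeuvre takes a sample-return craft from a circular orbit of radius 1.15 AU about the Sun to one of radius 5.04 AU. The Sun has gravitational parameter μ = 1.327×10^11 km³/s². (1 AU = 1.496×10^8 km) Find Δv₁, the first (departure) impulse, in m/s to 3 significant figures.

Δv₁ = 7670 m/s

In km: r₁ = 1.15 × 1.496×10^8 = 1.7204×10^8 km; r₂ = 5.04 × 1.496×10^8 = 7.53984×10^8 km.
Semi-major axis of the transfer orbit: a_t = (1.7204×10^8 + 7.53984×10^8)/2 = 4.63012×10^8 km.
Circular speed at r = 1.7204×10^8 km: v_c = √(μ/r) = 27.773 km/s.
Transfer-orbit speed at the same r (vis-viva, a = a_t): v_t = √[μ(2/r − 1/a_t)] = 35.441 km/s.
Δv₁ = |v_t − v_c| = |35.441 − 27.773| = 7.668 km/s.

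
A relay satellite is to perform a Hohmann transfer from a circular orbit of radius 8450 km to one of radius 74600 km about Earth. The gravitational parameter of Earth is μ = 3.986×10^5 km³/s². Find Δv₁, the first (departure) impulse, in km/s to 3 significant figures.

Δv₁ = 2.34 km/s

Transfer-ellipse semi-major axis a_t = (r₁ + r₂)/2 = (8450 + 74600)/2 = 41525 km.
On the circular orbit at r = 8450 km, v_c = √(μ/r) = 6.868 km/s.
Vis-viva on the transfer ellipse at r = 8450 km gives v_t = √[μ(2/r − 1/a_t)] = 9.206 km/s.
Δv₁ = |v_t − v_c| = |9.206 − 6.868| = 2.338 km/s.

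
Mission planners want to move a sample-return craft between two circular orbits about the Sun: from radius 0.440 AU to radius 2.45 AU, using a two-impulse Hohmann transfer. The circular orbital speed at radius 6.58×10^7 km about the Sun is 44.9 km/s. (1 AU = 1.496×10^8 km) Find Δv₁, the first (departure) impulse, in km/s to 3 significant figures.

Δv₁ = 13.6 km/s

From the circular-orbit relation v² = μ/r at r = 6.58×10^7 km: μ = v²r = (44.9)² × 6.58×10^7 = 1.32653×10^11 km³/s².
In km: r₁ = 0.440 × 1.496×10^8 = 6.5824×10^7 km; r₂ = 2.45 × 1.496×10^8 = 3.6652×10^8 km.
Semi-major axis of the transfer orbit: a_t = (6.5824×10^7 + 3.6652×10^8)/2 = 2.16172×10^8 km.
Circular speed at r = 6.5824×10^7 km: v_c = √(μ/r) = 44.89 km/s.
Transfer-orbit speed at the same r (vis-viva, a = a_t): v_t = √[μ(2/r − 1/a_t)] = 58.45 km/s.
Δv₁ = |v_t − v_c| = |58.45 − 44.89| = 13.56 km/s.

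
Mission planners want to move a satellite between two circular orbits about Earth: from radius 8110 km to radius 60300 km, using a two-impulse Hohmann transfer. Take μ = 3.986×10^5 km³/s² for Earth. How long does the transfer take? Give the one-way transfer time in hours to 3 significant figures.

t = 8.74 hours

The Hohmann ellipse has a_t = (r₁ + r₂)/2 = 34205 km.
By Kepler's third law the transfer-orbit period is T = 2π√(a_t³/μ), so t = T/2 = 31480 s.
Converting: 31480 s ÷ 3600 s/hour = 8.74 hours.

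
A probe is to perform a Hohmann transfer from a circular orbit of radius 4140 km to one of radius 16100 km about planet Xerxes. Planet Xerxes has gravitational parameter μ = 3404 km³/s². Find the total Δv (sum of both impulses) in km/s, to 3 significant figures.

Transfer-ellipse semi-major axis a_t = (r₁ + r₂)/2 = (4140 + 16100)/2 = 10120 km.
Circular speed at r₁: v₁ = √(μ/r₁) = √(3404/4140) = 0.9067647 km/s.
Transfer-orbit speed at r₁ (v² = μ(2/r − 1/a)): v_p = √[μ(2/r₁ − 1/a_t)] = 1.143714 km/s.
First burn Δv₁ = |v_p − v₁| = 0.23695 km/s.
At r₂, v₂ = √(μ/r₂) = 0.459814 km/s.
Transfer-orbit speed at r₂: v_a = √[μ(2/r₂ − 1/a_t)] = 0.294098 km/s.
Second burn Δv₂ = |v₂ − v_a| = 0.16572 km/s.
Total Δv = Δv₁ + Δv₂ = 0.4027 km/s.

Δv = 0.403 km/s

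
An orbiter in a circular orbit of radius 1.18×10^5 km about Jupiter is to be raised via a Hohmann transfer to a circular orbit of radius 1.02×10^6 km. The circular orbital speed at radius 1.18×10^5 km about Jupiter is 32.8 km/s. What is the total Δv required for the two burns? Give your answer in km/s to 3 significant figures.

Δv = 17.2 km/s

From the circular-orbit relation v² = μ/r at r = 1.18×10^5 km: μ = v²r = (32.8)² × 1.18×10^5 = 1.26949×10^8 km³/s².
The Hohmann ellipse has a_t = (r₁ + r₂)/2 = 5.690×10^5 km.
Circular speed at r₁: v₁ = √(μ/r₁) = √(1.26949×10^8/1.180×10^5) = 32.800 km/s.
Transfer-orbit speed at r₁ (vis-viva): v_p = √[μ(2/r₁ − 1/a_t)] = 43.915 km/s.
First burn Δv₁ = |v_p − v₁| = 11.115 km/s.
Circular speed at r₂: v₂ = √(μ/r₂) = 11.15616 km/s.
Transfer-orbit speed at r₂: v_a = √[μ(2/r₂ − 1/a_t)] = 5.080420 km/s.
Second burn Δv₂ = |v₂ − v_a| = 6.0757 km/s.
Δv = Δv₁ + Δv₂ = 11.115 + 6.0757 = 17.19 km/s.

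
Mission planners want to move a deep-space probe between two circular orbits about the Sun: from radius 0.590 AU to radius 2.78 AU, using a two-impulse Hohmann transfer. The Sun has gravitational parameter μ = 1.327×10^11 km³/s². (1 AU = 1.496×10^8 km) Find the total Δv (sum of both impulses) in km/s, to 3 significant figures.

Δv = 18.3 km/s

In km: r₁ = 0.590 × 1.496×10^8 = 8.8264×10^7 km; r₂ = 2.78 × 1.496×10^8 = 4.15888×10^8 km.
Transfer-ellipse semi-major axis a_t = (r₁ + r₂)/2 = (8.8264×10^7 + 4.15888×10^8)/2 = 2.52076×10^8 km.
Circular speed at r₁: v₁ = √(μ/r₁) = √(1.327×10^11/8.8264×10^7) = 38.77 km/s.
On the transfer ellipse at r₁, vis-viva gives v_p = √[μ(2/r₁ − 1/a_t)] = 49.80 km/s.
First burn Δv₁ = |v_p − v₁| = 11.03 km/s.
Circular speed at r₂: v₂ = √(μ/r₂) = 17.863 km/s.
Transfer-orbit speed at r₂: v_a = √[μ(2/r₂ − 1/a_t)] = 10.570 km/s.
Second burn Δv₂ = |v₂ − v_a| = 7.293 km/s.
Total Δv = Δv₁ + Δv₂ = 18.32 km/s.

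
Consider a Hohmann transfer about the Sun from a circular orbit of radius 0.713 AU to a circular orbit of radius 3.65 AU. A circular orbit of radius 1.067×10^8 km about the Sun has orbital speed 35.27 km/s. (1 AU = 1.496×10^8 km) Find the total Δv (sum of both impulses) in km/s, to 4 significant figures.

Δv = 17.03 km/s

From the circular-orbit relation v² = μ/r at r = 1.067×10^8 km: μ = v²r = (35.27)² × 1.067×10^8 = 1.32732×10^11 km³/s².
In km: r₁ = 0.713 × 1.496×10^8 = 1.066648×10^8 km; r₂ = 3.65 × 1.496×10^8 = 5.4604×10^8 km.
Semi-major axis of the transfer orbit: a_t = (1.066648×10^8 + 5.4604×10^8)/2 = 3.263524×10^8 km.
At r₁ the circular-orbit speed is v₁ = √(μ/r₁) = 35.28 km/s.
On the transfer ellipse at r₁, v² = μ(2/r − 1/a) gives v_p = √[μ(2/r₁ − 1/a_t)] = 45.63 km/s.
First burn Δv₁ = |v_p − v₁| = 10.35 km/s.
Circular speed at r₂: v₂ = √(μ/r₂) = 15.591 km/s.
Transfer-orbit speed at r₂: v_a = √[μ(2/r₂ − 1/a_t)] = 8.9134 km/s.
Second burn Δv₂ = |v₂ − v_a| = 6.678 km/s.
Total Δv = Δv₁ + Δv₂ = 17.03 km/s.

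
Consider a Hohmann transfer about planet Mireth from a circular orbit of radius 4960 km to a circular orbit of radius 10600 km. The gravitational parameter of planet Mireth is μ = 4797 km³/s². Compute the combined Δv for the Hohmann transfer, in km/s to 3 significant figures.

Transfer-ellipse semi-major axis a_t = (r₁ + r₂)/2 = (4960 + 10600)/2 = 7780 km.
At r₁ the circular-orbit speed is v₁ = √(μ/r₁) = 0.98343 km/s.
Transfer-orbit speed at r₁ (vis-viva): v_p = √[μ(2/r₁ − 1/a_t)] = 1.1479 km/s.
First burn Δv₁ = |v_p − v₁| = 0.1645 km/s.
Circular speed at r₂: v₂ = √(μ/r₂) = 0.6727 km/s.
Transfer-orbit speed at r₂: v_a = √[μ(2/r₂ − 1/a_t)] = 0.5371 km/s.
Second burn Δv₂ = |v₂ − v_a| = 0.1356 km/s.
Total Δv = Δv₁ + Δv₂ = 0.3001 km/s.

Δv = 0.300 km/s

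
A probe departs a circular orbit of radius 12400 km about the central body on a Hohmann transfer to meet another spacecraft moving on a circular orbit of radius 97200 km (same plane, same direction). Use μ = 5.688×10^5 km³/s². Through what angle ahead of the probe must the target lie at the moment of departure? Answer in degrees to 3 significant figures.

Semi-major axis of the transfer orbit: a_t = (12400 + 97200)/2 = 54800 km.
Transfer time t = π√(a_t³/μ) = 53440 s.
Target angular speed ω₂ = √(μ/r₂³) = 2.489×10^-5 rad/s.
Angle swept by the target during transfer: ω₂·t = 1.330 rad = 76.20°.
Arrival is 180° from departure on the ellipse, so φ = 180° − 76.20° = 104°.

φ = 104°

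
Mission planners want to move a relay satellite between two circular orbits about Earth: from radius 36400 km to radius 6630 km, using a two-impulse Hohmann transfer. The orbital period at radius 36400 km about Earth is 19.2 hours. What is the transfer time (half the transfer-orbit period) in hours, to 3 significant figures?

t = 4.36 hours

From Kepler's third law T² = 4π²r³/μ at r = 36400 km, T = 19.2 hours = 19.2 × 3600 s = 69120 s: μ = 4π²r³/T² = 3.98526×10^5 km³/s².
The Hohmann ellipse has a_t = (r₁ + r₂)/2 = 21515 km.
Half the transfer-orbit period gives t = π√(a_t³/μ) = 15700 s.
Converting: 15700 s ÷ 3600 s/hour = 4.36 hours.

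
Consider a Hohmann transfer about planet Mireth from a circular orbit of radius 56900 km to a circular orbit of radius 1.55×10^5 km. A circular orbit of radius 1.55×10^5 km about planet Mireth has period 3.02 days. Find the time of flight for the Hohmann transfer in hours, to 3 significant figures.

t = 20.5 hours

From Kepler's third law T² = 4π²r³/μ at r = 1.55×10^5 km, T = 3.02 days = 3.02 × 86400 s = 2.60928×10^5 s: μ = 4π²r³/T² = 2.15930×10^6 km³/s².
The Hohmann ellipse has a_t = (r₁ + r₂)/2 = 1.0595×10^5 km.
By Kepler's third law the transfer-orbit period is T = 2π√(a_t³/μ), so t = T/2 = 73730 s.
Converting: 73730 s ÷ 3600 s/hour = 20.5 hours.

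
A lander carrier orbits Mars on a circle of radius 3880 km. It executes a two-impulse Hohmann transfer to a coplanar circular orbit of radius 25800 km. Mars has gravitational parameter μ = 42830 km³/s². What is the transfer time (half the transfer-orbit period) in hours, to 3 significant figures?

t = 7.62 hours

The Hohmann ellipse has a_t = (r₁ + r₂)/2 = 14840 km.
By Kepler's third law the transfer-orbit period is T = 2π√(a_t³/μ), so t = T/2 = 27440 s.
Converting: 27440 s ÷ 3600 s/hour = 7.62 hours.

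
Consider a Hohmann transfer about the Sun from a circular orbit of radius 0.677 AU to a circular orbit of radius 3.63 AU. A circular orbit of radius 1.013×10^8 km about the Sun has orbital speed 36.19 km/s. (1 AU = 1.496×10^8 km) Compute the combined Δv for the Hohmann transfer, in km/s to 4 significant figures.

Δv = 17.66 km/s

From the circular-orbit relation v² = μ/r at r = 1.013×10^8 km: μ = v²r = (36.19)² × 1.013×10^8 = 1.32674×10^11 km³/s².
In km: r₁ = 0.677 × 1.496×10^8 = 1.012792×10^8 km; r₂ = 3.63 × 1.496×10^8 = 5.43048×10^8 km.
The Hohmann ellipse has a_t = (r₁ + r₂)/2 = 3.221636×10^8 km.
At r₁ the circular-orbit speed is v₁ = √(μ/r₁) = 36.194 km/s.
On the transfer ellipse at r₁, v² = μ(2/r − 1/a) gives v_p = √[μ(2/r₁ − 1/a_t)] = 46.991 km/s.
First burn Δv₁ = |v_p − v₁| = 10.797 km/s.
At r₂, v₂ = √(μ/r₂) = 15.63055 km/s.
Transfer-orbit speed at r₂: v_a = √[μ(2/r₂ − 1/a_t)] = 8.763873 km/s.
Second burn Δv₂ = |v₂ − v_a| = 6.8667 km/s.
Total Δv = Δv₁ + Δv₂ = 17.66 km/s.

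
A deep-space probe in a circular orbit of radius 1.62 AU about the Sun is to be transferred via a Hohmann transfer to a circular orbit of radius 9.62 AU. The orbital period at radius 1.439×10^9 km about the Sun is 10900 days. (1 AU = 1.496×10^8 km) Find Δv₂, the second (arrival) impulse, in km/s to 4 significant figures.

From Kepler's third law T² = 4π²r³/μ at r = 1.439×10^9 km, T = 10900 days = 10900 × 86400 s = 9.4176×10^8 s: μ = 4π²r³/T² = 1.32636×10^11 km³/s².
In km: r₁ = 1.62 × 1.496×10^8 = 2.42352×10^8 km; r₂ = 9.62 × 1.496×10^8 = 1.439152×10^9 km.
The Hohmann ellipse has a_t = (r₁ + r₂)/2 = 8.40752×10^8 km.
Circular speed at r = 1.439152×10^9 km: v_c = √(μ/r) = 9.600 km/s.
Transfer-orbit speed at the same r (vis-viva, a = a_t): v_t = √[μ(2/r − 1/a_t)] = 5.154 km/s.
Δv₂ = |v_t − v_c| = |5.154 − 9.600| = 4.446 km/s.

Δv₂ = 4.446 km/s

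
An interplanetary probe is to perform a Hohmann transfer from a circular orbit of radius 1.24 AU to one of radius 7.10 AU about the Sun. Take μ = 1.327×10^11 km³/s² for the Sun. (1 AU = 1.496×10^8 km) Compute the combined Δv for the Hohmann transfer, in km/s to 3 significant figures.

Δv = 13.2 km/s

In km: r₁ = 1.24 × 1.496×10^8 = 1.85504×10^8 km; r₂ = 7.10 × 1.496×10^8 = 1.06216×10^9 km.
Semi-major axis of the transfer orbit: a_t = (1.85504×10^8 + 1.06216×10^9)/2 = 6.23832×10^8 km.
Circular speed at r₁: v₁ = √(μ/r₁) = √(1.327×10^11/1.85504×10^8) = 26.746 km/s.
On the transfer ellipse at r₁, v² = μ(2/r − 1/a) gives v_p = √[μ(2/r₁ − 1/a_t)] = 34.900 km/s.
First burn Δv₁ = |v_p − v₁| = 8.154 km/s.
At r₂, v₂ = √(μ/r₂) = 11.177 km/s.
Transfer-orbit speed at r₂: v_a = √[μ(2/r₂ − 1/a_t)] = 6.0951 km/s.
Second burn Δv₂ = |v₂ − v_a| = 5.082 km/s.
Δv = Δv₁ + Δv₂ = 8.154 + 5.082 = 13.24 km/s.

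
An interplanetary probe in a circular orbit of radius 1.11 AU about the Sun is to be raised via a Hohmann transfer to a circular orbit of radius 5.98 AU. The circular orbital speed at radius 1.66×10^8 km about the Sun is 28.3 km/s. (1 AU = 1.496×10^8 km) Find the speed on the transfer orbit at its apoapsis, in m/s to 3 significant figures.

From the circular-orbit relation v² = μ/r at r = 1.66×10^8 km: μ = v²r = (28.3)² × 1.66×10^8 = 1.32948×10^11 km³/s².
In km: r₁ = 1.11 × 1.496×10^8 = 1.66056×10^8 km; r₂ = 5.98 × 1.496×10^8 = 8.94608×10^8 km.
Semi-major axis of the transfer orbit: a_t = (1.66056×10^8 + 8.94608×10^8)/2 = 5.30332×10^8 km.
At apoapsis, r = 8.94608×10^8 km.
From the vis-viva equation, v = √[μ(2/r − 1/a_t)] = 6.821 km/s.

v = 6820 m/s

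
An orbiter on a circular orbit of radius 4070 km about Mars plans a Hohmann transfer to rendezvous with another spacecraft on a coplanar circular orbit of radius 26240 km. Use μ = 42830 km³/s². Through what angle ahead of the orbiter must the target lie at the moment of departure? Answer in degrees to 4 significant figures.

φ = 101.0°

The Hohmann ellipse has a_t = (r₁ + r₂)/2 = 15155 km.
Transfer time t = π√(a_t³/μ) = 28320 s.
The target's mean motion on its circular orbit is ω₂ = √(μ/r₂³) = 4.869×10^-5 rad/s.
Angle swept by the target during transfer: ω₂·t = 1.379 rad = 79.01°.
Arrival is 180° from departure on the ellipse, so φ = 180° − 79.01° = 101.0°.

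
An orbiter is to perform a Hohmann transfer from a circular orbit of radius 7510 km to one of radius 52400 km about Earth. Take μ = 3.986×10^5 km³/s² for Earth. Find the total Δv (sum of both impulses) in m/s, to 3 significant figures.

Semi-major axis of the transfer orbit: a_t = (7510 + 52400)/2 = 29955 km.
Circular speed at r₁: v₁ = √(μ/r₁) = √(3.986×10^5/7510) = 7.2853 km/s.
Transfer-orbit speed at r₁ (vis-viva): v_p = √[μ(2/r₁ − 1/a_t)] = 9.6356 km/s.
First burn Δv₁ = |v_p − v₁| = 2.350 km/s.
Circular speed at r₂: v₂ = √(μ/r₂) = 2.758 km/s.
Transfer-orbit speed at r₂: v_a = √[μ(2/r₂ − 1/a_t)] = 1.381 km/s.
Second burn Δv₂ = |v₂ − v_a| = 1.377 km/s.
Δv = Δv₁ + Δv₂ = 2.350 + 1.377 = 3.727 km/s.

Δv = 3730 m/s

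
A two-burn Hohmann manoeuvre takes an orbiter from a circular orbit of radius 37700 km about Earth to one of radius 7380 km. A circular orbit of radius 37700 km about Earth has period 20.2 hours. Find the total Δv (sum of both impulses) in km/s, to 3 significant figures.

Δv = 3.55 km/s

From Kepler's third law T² = 4π²r³/μ at r = 37700 km, T = 20.2 hours = 20.2 × 3600 s = 72720 s: μ = 4π²r³/T² = 4.00015×10^5 km³/s².
The Hohmann ellipse has a_t = (r₁ + r₂)/2 = 22540 km.
At r₁ the circular-orbit speed is v₁ = √(μ/r₁) = 3.2574 km/s.
Transfer-orbit speed at r₁ (vis-viva): v_a = √[μ(2/r₁ − 1/a_t)] = 1.8639 km/s.
First burn Δv₁ = |v_a − v₁| = 1.3935 km/s.
Circular speed at r₂: v₂ = √(μ/r₂) = 7.36224 km/s.
Transfer-orbit speed at r₂: v_p = √[μ(2/r₂ − 1/a_t)] = 9.52146 km/s.
Second burn Δv₂ = |v₂ − v_p| = 2.1592 km/s.
Δv = Δv₁ + Δv₂ = 1.3935 + 2.1592 = 3.553 km/s.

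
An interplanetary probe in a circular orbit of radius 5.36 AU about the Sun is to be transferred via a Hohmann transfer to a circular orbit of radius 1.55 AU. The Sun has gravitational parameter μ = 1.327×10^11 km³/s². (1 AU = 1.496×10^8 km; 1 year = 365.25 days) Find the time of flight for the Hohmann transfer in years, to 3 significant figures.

t = 3.21 years

In km: r₁ = 5.36 × 1.496×10^8 = 8.01856×10^8 km; r₂ = 1.55 × 1.496×10^8 = 2.3188×10^8 km.
Semi-major axis of the transfer orbit: a_t = (8.01856×10^8 + 2.3188×10^8)/2 = 5.16868×10^8 km.
Transfer time t = π√(a_t³/μ) = π√((5.16868×10^8)³ / 1.327×10^11) = 1.013×10^8 s.
Converting: 1.013×10^8 s ÷ 3.15576×10^7 s/year (365.25 × 86400) = 3.21 years.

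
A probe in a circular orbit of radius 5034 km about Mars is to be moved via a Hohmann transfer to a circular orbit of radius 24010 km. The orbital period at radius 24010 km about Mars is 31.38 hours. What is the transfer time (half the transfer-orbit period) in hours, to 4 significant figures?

t = 7.380 hours

From Kepler's third law T² = 4π²r³/μ at r = 24010 km, T = 31.38 hours = 31.38 × 3600 s = 1.12968×10^5 s: μ = 4π²r³/T² = 42817.9 km³/s².
The Hohmann ellipse has a_t = (r₁ + r₂)/2 = 14522 km.
Half the transfer-orbit period gives t = π√(a_t³/μ) = 26569 s.
Converting: 26569 s ÷ 3600 s/hour = 7.380 hours.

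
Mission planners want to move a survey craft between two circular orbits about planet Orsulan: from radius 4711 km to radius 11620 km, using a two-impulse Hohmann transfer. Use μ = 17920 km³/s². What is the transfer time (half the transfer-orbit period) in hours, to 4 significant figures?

t = 4.810 hours

Semi-major axis of the transfer orbit: a_t = (4711 + 11620)/2 = 8165.5 km.
Transfer time t = π√(a_t³/μ) = π√((8165.5)³ / 17920) = 17316 s.
Converting: 17316 s ÷ 3600 s/hour = 4.810 hours.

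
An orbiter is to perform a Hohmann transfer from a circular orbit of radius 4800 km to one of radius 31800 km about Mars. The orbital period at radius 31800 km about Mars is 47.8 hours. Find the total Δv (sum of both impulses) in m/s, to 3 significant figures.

Δv = 1520 m/s

From Kepler's third law T² = 4π²r³/μ at r = 31800 km, T = 47.8 hours = 47.8 × 3600 s = 1.7208×10^5 s: μ = 4π²r³/T² = 42872.6 km³/s².
Semi-major axis of the transfer orbit: a_t = (4800 + 31800)/2 = 18300 km.
Circular speed at r₁: v₁ = √(μ/r₁) = √(42872.6/4800) = 2.98861 km/s.
On the transfer ellipse at r₁, v² = μ(2/r − 1/a) gives v_p = √[μ(2/r₁ − 1/a_t)] = 3.93965 km/s.
First burn Δv₁ = |v_p − v₁| = 0.95104 km/s.
At r₂, v₂ = √(μ/r₂) = 1.1611186 km/s.
Transfer-orbit speed at r₂: v_a = √[μ(2/r₂ − 1/a_t)] = 0.59466402 km/s.
Second burn Δv₂ = |v₂ − v_a| = 0.56645 km/s.
Δv = Δv₁ + Δv₂ = 0.95104 + 0.56645 = 1.517 km/s.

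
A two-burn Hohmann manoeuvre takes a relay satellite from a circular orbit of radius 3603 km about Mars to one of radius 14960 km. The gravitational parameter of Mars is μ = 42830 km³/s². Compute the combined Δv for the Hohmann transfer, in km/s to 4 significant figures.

Δv = 1.567 km/s

Semi-major axis of the transfer orbit: a_t = (3603 + 14960)/2 = 9281.5 km.
At r₁ the circular-orbit speed is v₁ = √(μ/r₁) = 3.4478 km/s.
Transfer-orbit speed at r₁ (vis-viva): v_p = √[μ(2/r₁ − 1/a_t)] = 4.3772 km/s.
First burn Δv₁ = |v_p − v₁| = 0.9294 km/s.
At r₂, v₂ = √(μ/r₂) = 1.6920 km/s.
Transfer-orbit speed at r₂: v_a = √[μ(2/r₂ − 1/a_t)] = 1.0542 km/s.
Second burn Δv₂ = |v₂ − v_a| = 0.6378 km/s.
Δv = Δv₁ + Δv₂ = 0.9294 + 0.6378 = 1.567 km/s.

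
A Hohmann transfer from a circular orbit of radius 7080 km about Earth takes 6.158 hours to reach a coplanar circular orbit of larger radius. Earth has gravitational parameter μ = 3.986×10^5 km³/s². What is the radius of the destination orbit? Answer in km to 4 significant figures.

Transfer time t = 6.158 hours = 22168.8 s, and t = π√(a_t³/μ).
So a_t = (μ t²/π²)^(1/3) = (3.986×10^5 × (22168.8)² / π²)^(1/3) = 27075 km.
Since a_t = (r₁ + r₂)/2, r₂ = 2a_t − r₁ = 2×27075 − 7080 = 47070 km.

r₂ = 47070 km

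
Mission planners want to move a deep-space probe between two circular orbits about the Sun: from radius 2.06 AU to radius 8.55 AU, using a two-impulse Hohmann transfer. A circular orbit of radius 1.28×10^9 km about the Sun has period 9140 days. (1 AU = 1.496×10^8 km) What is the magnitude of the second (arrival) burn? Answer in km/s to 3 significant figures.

Δv₂ = 3.84 km/s

From Kepler's third law T² = 4π²r³/μ at r = 1.28×10^9 km, T = 9140 days = 9140 × 86400 s = 7.89696×10^8 s: μ = 4π²r³/T² = 1.32761×10^11 km³/s².
In km: r₁ = 2.06 × 1.496×10^8 = 3.08176×10^8 km; r₂ = 8.55 × 1.496×10^8 = 1.27908×10^9 km.
The Hohmann ellipse has a_t = (r₁ + r₂)/2 = 7.93628×10^8 km.
Circular speed at r = 1.27908×10^9 km: v_c = √(μ/r) = 10.188 km/s.
Vis-viva on the transfer ellipse at r = 1.27908×10^9 km gives v_t = √[μ(2/r − 1/a_t)] = 6.3486 km/s.
Δv₂ = |v_t − v_c| = |6.3486 − 10.188| = 3.839 km/s.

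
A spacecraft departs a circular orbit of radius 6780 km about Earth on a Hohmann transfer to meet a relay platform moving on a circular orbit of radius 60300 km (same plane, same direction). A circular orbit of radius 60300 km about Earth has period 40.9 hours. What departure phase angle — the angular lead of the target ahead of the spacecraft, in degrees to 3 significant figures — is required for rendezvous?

From Kepler's third law T² = 4π²r³/μ at r = 60300 km, T = 40.9 hours = 40.9 × 3600 s = 1.4724×10^5 s: μ = 4π²r³/T² = 3.99264×10^5 km³/s².
Transfer-ellipse semi-major axis a_t = (r₁ + r₂)/2 = (6780 + 60300)/2 = 33540 km.
Transfer time t = π√(a_t³/μ) = 30540 s.
The target's mean motion on its circular orbit is ω₂ = √(μ/r₂³) = 4.2673×10^-5 rad/s.
Angle swept by the target during transfer: ω₂·t = 1.3032 rad = 74.67°.
The spacecraft traverses 180° on the transfer ellipse, so the target must lead by 180° − 74.67° = 105°.

φ = 105°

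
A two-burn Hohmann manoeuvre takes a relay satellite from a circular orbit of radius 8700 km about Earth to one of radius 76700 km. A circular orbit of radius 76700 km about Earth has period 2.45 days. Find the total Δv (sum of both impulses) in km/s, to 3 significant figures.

From Kepler's third law T² = 4π²r³/μ at r = 76700 km, T = 2.45 days = 2.45 × 86400 s = 2.1168×10^5 s: μ = 4π²r³/T² = 3.97545×10^5 km³/s².
The Hohmann ellipse has a_t = (r₁ + r₂)/2 = 42700 km.
At r₁ the circular-orbit speed is v₁ = √(μ/r₁) = 6.760 km/s.
Transfer-orbit speed at r₁ (v² = μ(2/r − 1/a)): v_p = √[μ(2/r₁ − 1/a_t)] = 9.060 km/s.
First burn Δv₁ = |v_p − v₁| = 2.300 km/s.
At r₂, v₂ = √(μ/r₂) = 2.277 km/s.
Transfer-orbit speed at r₂: v_a = √[μ(2/r₂ − 1/a_t)] = 1.028 km/s.
Second burn Δv₂ = |v₂ − v_a| = 1.249 km/s.
Δv = Δv₁ + Δv₂ = 2.300 + 1.249 = 3.549 km/s.

Δv = 3.55 km/s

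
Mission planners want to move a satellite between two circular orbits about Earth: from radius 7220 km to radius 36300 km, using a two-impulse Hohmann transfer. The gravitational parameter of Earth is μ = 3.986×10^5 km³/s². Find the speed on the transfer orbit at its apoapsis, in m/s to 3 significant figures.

v = 1910 m/s

Semi-major axis of the transfer orbit: a_t = (7220 + 36300)/2 = 21760 km.
At apoapsis, r = 36300 km.
Applying v² = μ(2/r − 1/a_t): v = 1.909 km/s.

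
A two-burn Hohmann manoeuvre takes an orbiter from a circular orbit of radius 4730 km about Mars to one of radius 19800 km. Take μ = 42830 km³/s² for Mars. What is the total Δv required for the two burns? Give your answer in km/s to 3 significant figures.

Δv = 1.37 km/s

Transfer-ellipse semi-major axis a_t = (r₁ + r₂)/2 = (4730 + 19800)/2 = 12265 km.
At r₁ the circular-orbit speed is v₁ = √(μ/r₁) = 3.0091 km/s.
On the transfer ellipse at r₁, v² = μ(2/r − 1/a) gives v_p = √[μ(2/r₁ − 1/a_t)] = 3.8233 km/s.
First burn Δv₁ = |v_p − v₁| = 0.8142 km/s.
Circular speed at r₂: v₂ = √(μ/r₂) = 1.47076 km/s.
Transfer-orbit speed at r₂: v_a = √[μ(2/r₂ − 1/a_t)] = 0.913352 km/s.
Second burn Δv₂ = |v₂ − v_a| = 0.5574 km/s.
Total Δv = Δv₁ + Δv₂ = 1.372 km/s.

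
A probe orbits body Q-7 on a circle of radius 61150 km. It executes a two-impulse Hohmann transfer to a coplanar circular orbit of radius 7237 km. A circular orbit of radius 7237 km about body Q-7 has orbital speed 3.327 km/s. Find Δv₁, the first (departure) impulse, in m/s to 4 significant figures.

From the circular-orbit relation v² = μ/r at r = 7237 km: μ = v²r = (3.327)² × 7237 = 80105.8 km³/s².
Semi-major axis of the transfer orbit: a_t = (61150 + 7237)/2 = 34193.5 km.
On the circular orbit at r = 61150 km, v_c = √(μ/r) = 1.14455 km/s.
Transfer-orbit speed at the same r (vis-viva, a = a_t): v_t = √[μ(2/r − 1/a_t)] = 0.526552 km/s.
Δv₁ = |v_t − v_c| = |0.526552 − 1.14455| = 0.6180 km/s.

Δv₁ = 618.0 m/s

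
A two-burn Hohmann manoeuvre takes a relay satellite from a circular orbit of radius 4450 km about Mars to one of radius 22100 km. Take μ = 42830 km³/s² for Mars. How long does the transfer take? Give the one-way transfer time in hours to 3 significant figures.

t = 6.45 hours

The Hohmann ellipse has a_t = (r₁ + r₂)/2 = 13275 km.
By Kepler's third law the transfer-orbit period is T = 2π√(a_t³/μ), so t = T/2 = 23220 s.
Converting: 23220 s ÷ 3600 s/hour = 6.45 hours.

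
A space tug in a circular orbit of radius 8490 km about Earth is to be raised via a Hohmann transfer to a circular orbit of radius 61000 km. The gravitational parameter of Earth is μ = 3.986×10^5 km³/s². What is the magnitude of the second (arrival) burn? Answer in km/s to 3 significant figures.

Transfer-ellipse semi-major axis a_t = (r₁ + r₂)/2 = (8490 + 61000)/2 = 34745 km.
Circular speed at r = 61000 km: v_c = √(μ/r) = 2.5563 km/s.
Vis-viva on the transfer ellipse at r = 61000 km gives v_t = √[μ(2/r − 1/a_t)] = 1.2636 km/s.
Δv₂ = |v_t − v_c| = |1.2636 − 2.5563| = 1.293 km/s.

Δv₂ = 1.29 km/s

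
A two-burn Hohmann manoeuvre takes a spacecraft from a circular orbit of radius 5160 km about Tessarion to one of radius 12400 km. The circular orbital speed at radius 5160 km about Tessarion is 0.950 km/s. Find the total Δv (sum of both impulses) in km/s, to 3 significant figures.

From the circular-orbit relation v² = μ/r at r = 5160 km: μ = v²r = (0.950)² × 5160 = 4656.90 km³/s².
Semi-major axis of the transfer orbit: a_t = (5160 + 12400)/2 = 8780 km.
At r₁ the circular-orbit speed is v₁ = √(μ/r₁) = 0.9500 km/s.
Transfer-orbit speed at r₁ (vis-viva): v_p = √[μ(2/r₁ − 1/a_t)] = 1.129 km/s.
First burn Δv₁ = |v_p − v₁| = 0.1790 km/s.
Circular speed at r₂: v₂ = √(μ/r₂) = 0.6128 km/s.
Transfer-orbit speed at r₂: v_a = √[μ(2/r₂ − 1/a_t)] = 0.4698 km/s.
Second burn Δv₂ = |v₂ − v_a| = 0.1430 km/s.
Δv = Δv₁ + Δv₂ = 0.1790 + 0.1430 = 0.3220 km/s.

Δv = 0.322 km/s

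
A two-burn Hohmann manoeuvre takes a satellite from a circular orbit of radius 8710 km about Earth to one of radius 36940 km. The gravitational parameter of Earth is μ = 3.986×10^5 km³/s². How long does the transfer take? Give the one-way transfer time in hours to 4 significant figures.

The Hohmann ellipse has a_t = (r₁ + r₂)/2 = 22825 km.
By Kepler's third law the transfer-orbit period is T = 2π√(a_t³/μ), so t = T/2 = 17159 s.
Converting: 17159 s ÷ 3600 s/hour = 4.766 hours.

t = 4.766 hours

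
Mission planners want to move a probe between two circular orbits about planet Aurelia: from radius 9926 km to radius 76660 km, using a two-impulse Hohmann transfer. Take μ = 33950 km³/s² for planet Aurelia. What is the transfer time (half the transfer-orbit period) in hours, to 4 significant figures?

t = 42.66 hours

Semi-major axis of the transfer orbit: a_t = (9926 + 76660)/2 = 43293 km.
Transfer time t = π√(a_t³/μ) = π√((43293)³ / 33950) = 1.5359×10^5 s.
Converting: 1.5359×10^5 s ÷ 3600 s/hour = 42.66 hours.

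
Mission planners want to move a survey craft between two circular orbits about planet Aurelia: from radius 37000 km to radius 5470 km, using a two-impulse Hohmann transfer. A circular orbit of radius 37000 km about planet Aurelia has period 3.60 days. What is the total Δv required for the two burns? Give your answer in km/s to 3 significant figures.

From Kepler's third law T² = 4π²r³/μ at r = 37000 km, T = 3.60 days = 3.60 × 86400 s = 3.1104×10^5 s: μ = 4π²r³/T² = 20669.6 km³/s².
Transfer-ellipse semi-major axis a_t = (r₁ + r₂)/2 = (37000 + 5470)/2 = 21235 km.
Circular speed at r₁: v₁ = √(μ/r₁) = √(20669.6/37000) = 0.74742 km/s.
On the transfer ellipse at r₁, v² = μ(2/r − 1/a) gives v_a = √[μ(2/r₁ − 1/a_t)] = 0.37934 km/s.
First burn Δv₁ = |v_a − v₁| = 0.36808 km/s.
At r₂, v₂ = √(μ/r₂) = 1.94389 km/s.
Transfer-orbit speed at r₂: v_p = √[μ(2/r₂ − 1/a_t)] = 2.56594 km/s.
Second burn Δv₂ = |v₂ − v_p| = 0.62205 km/s.
Δv = Δv₁ + Δv₂ = 0.36808 + 0.62205 = 0.9901 km/s.

Δv = 0.990 km/s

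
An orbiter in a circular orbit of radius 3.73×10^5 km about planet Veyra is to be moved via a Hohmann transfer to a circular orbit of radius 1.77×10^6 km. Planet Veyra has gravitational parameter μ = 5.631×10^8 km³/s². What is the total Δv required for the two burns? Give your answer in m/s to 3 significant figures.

Δv = 18400 m/s

Semi-major axis of the transfer orbit: a_t = (3.730×10^5 + 1.770×10^6)/2 = 1.0715×10^6 km.
Circular speed at r₁: v₁ = √(μ/r₁) = √(5.631×10^8/3.730×10^5) = 38.854 km/s.
On the transfer ellipse at r₁, v² = μ(2/r − 1/a) gives v_p = √[μ(2/r₁ − 1/a_t)] = 49.938 km/s.
First burn Δv₁ = |v_p − v₁| = 11.084 km/s.
Circular speed at r₂: v₂ = √(μ/r₂) = 17.8364 km/s.
Transfer-orbit speed at r₂: v_a = √[μ(2/r₂ − 1/a_t)] = 10.5236 km/s.
Second burn Δv₂ = |v₂ − v_a| = 7.3128 km/s.
Total Δv = Δv₁ + Δv₂ = 18.40 km/s.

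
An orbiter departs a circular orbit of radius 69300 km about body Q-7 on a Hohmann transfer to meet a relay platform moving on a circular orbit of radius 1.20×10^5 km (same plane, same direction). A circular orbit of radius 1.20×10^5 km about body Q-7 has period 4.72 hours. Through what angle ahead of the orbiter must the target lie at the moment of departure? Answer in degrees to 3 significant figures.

φ = 53.9°

From Kepler's third law T² = 4π²r³/μ at r = 1.20×10^5 km, T = 4.72 hours = 4.72 × 3600 s = 16992 s: μ = 4π²r³/T² = 2.36273×10^8 km³/s².
Transfer-ellipse semi-major axis a_t = (r₁ + r₂)/2 = (69300 + 1.200×10^5)/2 = 94650 km.
Transfer time t = π√(a_t³/μ) = 5951 s.
Target angular speed ω₂ = √(μ/r₂³) = 3.698×10^-4 rad/s.
Angle swept by the target during transfer: ω₂·t = 2.201 rad = 126.1°.
The orbiter traverses 180° on the transfer ellipse, so the target must lead by 180° − 126.1° = 53.9°.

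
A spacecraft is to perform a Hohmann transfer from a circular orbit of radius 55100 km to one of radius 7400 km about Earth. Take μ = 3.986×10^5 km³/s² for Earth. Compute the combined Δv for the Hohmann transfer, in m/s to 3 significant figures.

Semi-major axis of the transfer orbit: a_t = (55100 + 7400)/2 = 31250 km.
Circular speed at r₁: v₁ = √(μ/r₁) = √(3.986×10^5/55100) = 2.690 km/s.
Transfer-orbit speed at r₁ (vis-viva equation): v_a = √[μ(2/r₁ − 1/a_t)] = 1.309 km/s.
First burn Δv₁ = |v_a − v₁| = 1.381 km/s.
Circular speed at r₂: v₂ = √(μ/r₂) = 7.339 km/s.
Transfer-orbit speed at r₂: v_p = √[μ(2/r₂ − 1/a_t)] = 9.745 km/s.
Second burn Δv₂ = |v₂ − v_p| = 2.406 km/s.
Total Δv = Δv₁ + Δv₂ = 3.787 km/s.

Δv = 3790 m/s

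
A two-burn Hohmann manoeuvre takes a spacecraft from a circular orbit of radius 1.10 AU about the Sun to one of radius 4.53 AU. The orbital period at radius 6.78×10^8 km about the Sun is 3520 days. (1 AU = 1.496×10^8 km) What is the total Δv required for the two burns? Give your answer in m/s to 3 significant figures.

From Kepler's third law T² = 4π²r³/μ at r = 6.78×10^8 km, T = 3520 days = 3520 × 86400 s = 3.04128×10^8 s: μ = 4π²r³/T² = 1.33026×10^11 km³/s².
In km: r₁ = 1.10 × 1.496×10^8 = 1.6456×10^8 km; r₂ = 4.53 × 1.496×10^8 = 6.77688×10^8 km.
Semi-major axis of the transfer orbit: a_t = (1.6456×10^8 + 6.77688×10^8)/2 = 4.21124×10^8 km.
Circular speed at r₁: v₁ = √(μ/r₁) = √(1.33026×10^11/1.6456×10^8) = 28.4319 km/s.
Transfer-orbit speed at r₁ (vis-viva): v_p = √[μ(2/r₁ − 1/a_t)] = 36.0675 km/s.
First burn Δv₁ = |v_p − v₁| = 7.636 km/s.
At r₂, v₂ = √(μ/r₂) = 14.01 km/s.
Transfer-orbit speed at r₂: v_a = √[μ(2/r₂ − 1/a_t)] = 8.758 km/s.
Second burn Δv₂ = |v₂ − v_a| = 5.252 km/s.
Δv = Δv₁ + Δv₂ = 7.636 + 5.252 = 12.89 km/s.

Δv = 12900 m/s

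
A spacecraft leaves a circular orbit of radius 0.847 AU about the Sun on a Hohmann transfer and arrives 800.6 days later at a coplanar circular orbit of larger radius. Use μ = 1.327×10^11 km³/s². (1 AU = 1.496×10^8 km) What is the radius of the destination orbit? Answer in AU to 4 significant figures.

r₂ = 4.510 AU

In km: r₁ = 0.847 × 1.496×10^8 = 1.267112×10^8 km.
Transfer time t = 800.6 days = 6.917184×10^7 s, and t = π√(a_t³/μ).
So a_t = (μ t²/π²)^(1/3) = (1.327×10^11 × (6.917184×10^7)² / π²)^(1/3) = 4.0069×10^8 km.
Since a_t = (r₁ + r₂)/2, r₂ = 2a_t − r₁ = 2×4.0069×10^8 − 1.267112×10^8 = 6.746688×10^8 km.
In AU: r₂ = 6.746688×10^8 / 1.496×10^8 = 4.510 AU.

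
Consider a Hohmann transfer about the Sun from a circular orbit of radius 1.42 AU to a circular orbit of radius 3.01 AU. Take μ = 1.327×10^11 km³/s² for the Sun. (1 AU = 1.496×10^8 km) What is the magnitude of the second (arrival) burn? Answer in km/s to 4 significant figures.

Δv₂ = 3.422 km/s

In km: r₁ = 1.42 × 1.496×10^8 = 2.12432×10^8 km; r₂ = 3.01 × 1.496×10^8 = 4.50296×10^8 km.
The Hohmann ellipse has a_t = (r₁ + r₂)/2 = 3.31364×10^8 km.
On the circular orbit at r = 4.50296×10^8 km, v_c = √(μ/r) = 17.167 km/s.
Vis-viva on the transfer ellipse at r = 4.50296×10^8 km gives v_t = √[μ(2/r − 1/a_t)] = 13.745 km/s.
Δv₂ = |v_t − v_c| = |13.745 − 17.167| = 3.422 km/s.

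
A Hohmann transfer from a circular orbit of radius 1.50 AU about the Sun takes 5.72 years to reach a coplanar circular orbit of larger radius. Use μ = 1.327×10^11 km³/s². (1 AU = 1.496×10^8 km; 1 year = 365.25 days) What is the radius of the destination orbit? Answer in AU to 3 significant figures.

r₂ = 8.65 AU

In km: r₁ = 1.50 × 1.496×10^8 = 2.244×10^8 km.
Transfer time t = 5.72 years × 365.25 × 86400 s = 1.80509472×10^8 s, and t = π√(a_t³/μ).
So a_t = (μ t²/π²)^(1/3) = (1.327×10^11 × (1.80509472×10^8)² / π²)^(1/3) = 7.5949×10^8 km.
Since a_t = (r₁ + r₂)/2, r₂ = 2a_t − r₁ = 2×7.5949×10^8 − 2.244×10^8 = 1.29458×10^9 km.
In AU: r₂ = 1.29458×10^9 / 1.496×10^8 = 8.65 AU.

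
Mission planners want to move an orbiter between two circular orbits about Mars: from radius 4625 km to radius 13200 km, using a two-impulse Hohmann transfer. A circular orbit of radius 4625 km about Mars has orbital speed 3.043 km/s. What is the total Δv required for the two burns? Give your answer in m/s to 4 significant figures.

From the circular-orbit relation v² = μ/r at r = 4625 km: μ = v²r = (3.043)² × 4625 = 42826.8 km³/s².
Transfer-ellipse semi-major axis a_t = (r₁ + r₂)/2 = (4625 + 13200)/2 = 8912.5 km.
At r₁ the circular-orbit speed is v₁ = √(μ/r₁) = 3.0430 km/s.
Transfer-orbit speed at r₁ (vis-viva): v_p = √[μ(2/r₁ − 1/a_t)] = 3.7033 km/s.
First burn Δv₁ = |v_p − v₁| = 0.6603 km/s.
At r₂, v₂ = √(μ/r₂) = 1.80124 km/s.
Transfer-orbit speed at r₂: v_a = √[μ(2/r₂ − 1/a_t)] = 1.29756 km/s.
Second burn Δv₂ = |v₂ − v_a| = 0.5037 km/s.
Δv = Δv₁ + Δv₂ = 0.6603 + 0.5037 = 1.164 km/s.

Δv = 1164 m/s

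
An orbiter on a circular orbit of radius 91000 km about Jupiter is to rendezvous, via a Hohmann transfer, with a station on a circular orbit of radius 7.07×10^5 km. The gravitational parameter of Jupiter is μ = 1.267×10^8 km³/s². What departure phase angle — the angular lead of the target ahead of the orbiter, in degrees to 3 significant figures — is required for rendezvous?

φ = 104°

Semi-major axis of the transfer orbit: a_t = (91000 + 7.070×10^5)/2 = 3.990×10^5 km.
Transfer time t = π√(a_t³/μ) = 70343 s.
The target's mean motion on its circular orbit is ω₂ = √(μ/r₂³) = 1.8935×10^-5 rad/s.
Angle swept by the target during transfer: ω₂·t = 1.3319 rad = 76.31°.
The orbiter traverses 180° on the transfer ellipse, so the target must lead by 180° − 76.31° = 104°.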